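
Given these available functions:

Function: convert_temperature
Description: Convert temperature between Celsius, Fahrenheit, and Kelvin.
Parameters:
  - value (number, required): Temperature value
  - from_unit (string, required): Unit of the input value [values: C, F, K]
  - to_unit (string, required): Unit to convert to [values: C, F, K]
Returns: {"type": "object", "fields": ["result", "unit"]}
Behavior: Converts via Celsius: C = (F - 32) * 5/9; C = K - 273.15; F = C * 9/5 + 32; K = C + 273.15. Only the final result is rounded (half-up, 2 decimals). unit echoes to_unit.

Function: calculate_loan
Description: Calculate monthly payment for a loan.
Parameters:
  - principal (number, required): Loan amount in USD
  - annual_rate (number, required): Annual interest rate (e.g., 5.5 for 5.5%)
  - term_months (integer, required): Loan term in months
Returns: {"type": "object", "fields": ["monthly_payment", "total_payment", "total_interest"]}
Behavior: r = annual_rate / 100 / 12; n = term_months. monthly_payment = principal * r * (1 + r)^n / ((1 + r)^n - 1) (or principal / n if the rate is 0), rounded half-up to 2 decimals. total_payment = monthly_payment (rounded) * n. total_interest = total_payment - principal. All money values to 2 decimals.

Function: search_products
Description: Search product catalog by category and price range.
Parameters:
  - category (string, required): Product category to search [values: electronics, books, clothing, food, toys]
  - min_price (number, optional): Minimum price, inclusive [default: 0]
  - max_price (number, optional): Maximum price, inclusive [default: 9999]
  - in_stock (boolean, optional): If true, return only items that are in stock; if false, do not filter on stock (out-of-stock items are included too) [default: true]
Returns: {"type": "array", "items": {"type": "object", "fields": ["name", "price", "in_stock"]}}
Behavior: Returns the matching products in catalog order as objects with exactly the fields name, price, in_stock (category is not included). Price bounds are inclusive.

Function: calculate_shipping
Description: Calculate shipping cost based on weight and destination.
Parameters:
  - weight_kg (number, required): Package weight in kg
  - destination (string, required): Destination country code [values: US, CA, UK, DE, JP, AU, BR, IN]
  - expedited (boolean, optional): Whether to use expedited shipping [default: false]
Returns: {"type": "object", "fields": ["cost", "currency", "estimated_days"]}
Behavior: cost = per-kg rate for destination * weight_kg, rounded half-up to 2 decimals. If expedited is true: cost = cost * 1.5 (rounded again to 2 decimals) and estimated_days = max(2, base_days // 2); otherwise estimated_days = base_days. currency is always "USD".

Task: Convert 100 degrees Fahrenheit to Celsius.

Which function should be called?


The task needs a function whose description is: Convert temperature between Celsius, Fahrenheit, and Kelvin.
convert_temperature


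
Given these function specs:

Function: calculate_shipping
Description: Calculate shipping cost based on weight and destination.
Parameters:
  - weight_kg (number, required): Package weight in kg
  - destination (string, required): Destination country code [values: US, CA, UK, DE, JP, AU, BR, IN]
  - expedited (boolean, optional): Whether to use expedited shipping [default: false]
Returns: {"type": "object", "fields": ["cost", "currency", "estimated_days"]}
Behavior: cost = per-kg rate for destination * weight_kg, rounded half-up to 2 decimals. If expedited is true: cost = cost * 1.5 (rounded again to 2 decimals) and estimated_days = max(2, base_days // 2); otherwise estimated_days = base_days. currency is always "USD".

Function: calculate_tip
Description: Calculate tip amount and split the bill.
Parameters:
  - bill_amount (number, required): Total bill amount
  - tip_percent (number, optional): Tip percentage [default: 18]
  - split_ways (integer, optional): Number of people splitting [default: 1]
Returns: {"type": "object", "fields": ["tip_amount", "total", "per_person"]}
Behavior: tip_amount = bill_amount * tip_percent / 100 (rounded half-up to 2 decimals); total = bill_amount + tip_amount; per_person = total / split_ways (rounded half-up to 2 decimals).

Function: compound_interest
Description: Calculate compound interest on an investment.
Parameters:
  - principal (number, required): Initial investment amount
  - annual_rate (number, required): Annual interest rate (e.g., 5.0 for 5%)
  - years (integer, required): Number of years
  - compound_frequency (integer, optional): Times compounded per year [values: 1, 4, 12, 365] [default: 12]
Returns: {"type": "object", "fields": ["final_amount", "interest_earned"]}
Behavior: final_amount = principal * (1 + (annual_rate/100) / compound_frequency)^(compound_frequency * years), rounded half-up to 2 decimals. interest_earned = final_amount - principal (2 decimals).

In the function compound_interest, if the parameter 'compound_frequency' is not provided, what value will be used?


The compound_interest spec declares:
  - compound_frequency (integer, optional): Times compounded per year [values: 1, 4, 12, 365] [default: 12]
Default:
12


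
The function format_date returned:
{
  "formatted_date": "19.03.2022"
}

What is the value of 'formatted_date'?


19.03.2022


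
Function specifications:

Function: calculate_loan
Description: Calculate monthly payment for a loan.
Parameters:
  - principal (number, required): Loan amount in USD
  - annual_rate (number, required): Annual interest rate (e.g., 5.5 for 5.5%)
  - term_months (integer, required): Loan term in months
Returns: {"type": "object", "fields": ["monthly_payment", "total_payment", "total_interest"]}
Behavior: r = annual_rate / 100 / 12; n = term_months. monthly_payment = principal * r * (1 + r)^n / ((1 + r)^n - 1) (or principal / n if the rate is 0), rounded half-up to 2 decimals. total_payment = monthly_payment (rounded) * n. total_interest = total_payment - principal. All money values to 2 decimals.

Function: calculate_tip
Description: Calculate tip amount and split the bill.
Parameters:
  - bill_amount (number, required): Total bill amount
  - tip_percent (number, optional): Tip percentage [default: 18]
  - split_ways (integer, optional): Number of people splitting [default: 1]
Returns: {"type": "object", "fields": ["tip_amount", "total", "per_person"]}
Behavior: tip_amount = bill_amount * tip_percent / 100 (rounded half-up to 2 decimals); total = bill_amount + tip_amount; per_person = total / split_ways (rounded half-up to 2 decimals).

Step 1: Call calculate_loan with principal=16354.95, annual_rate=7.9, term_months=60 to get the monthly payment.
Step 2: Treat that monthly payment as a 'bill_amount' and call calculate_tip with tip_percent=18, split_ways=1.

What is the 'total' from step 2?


Step 1: calculate_loan(principal=16354.95, annual_rate=7.9, term_months=60)
  r = 7.9 / 100 / 12 = 0.006583333333 (keep full precision)
  (1 + r)^60 = 1.48246385
  monthly_payment = 16354.95 * 0.006583333333 * 1.48246385 / (1.48246385 - 1) = 330.837246 -> 330.84
  total_payment = 330.84 * 60 = 19850.40
  total_interest = 19850.40 - 16354.95 = 3495.45
  -> monthly_payment = 330.84
Step 2: calculate_tip(bill_amount=330.84, tip_percent=18, split_ways=1)
  tip_amount = 330.84 * 18/100 = 59.5512 -> 59.55
  total = 330.84 + 59.55 = 390.39
  per_person = 390.39 / 1 = 390.39 -> 390.39
  -> total = 390.39
$390.39


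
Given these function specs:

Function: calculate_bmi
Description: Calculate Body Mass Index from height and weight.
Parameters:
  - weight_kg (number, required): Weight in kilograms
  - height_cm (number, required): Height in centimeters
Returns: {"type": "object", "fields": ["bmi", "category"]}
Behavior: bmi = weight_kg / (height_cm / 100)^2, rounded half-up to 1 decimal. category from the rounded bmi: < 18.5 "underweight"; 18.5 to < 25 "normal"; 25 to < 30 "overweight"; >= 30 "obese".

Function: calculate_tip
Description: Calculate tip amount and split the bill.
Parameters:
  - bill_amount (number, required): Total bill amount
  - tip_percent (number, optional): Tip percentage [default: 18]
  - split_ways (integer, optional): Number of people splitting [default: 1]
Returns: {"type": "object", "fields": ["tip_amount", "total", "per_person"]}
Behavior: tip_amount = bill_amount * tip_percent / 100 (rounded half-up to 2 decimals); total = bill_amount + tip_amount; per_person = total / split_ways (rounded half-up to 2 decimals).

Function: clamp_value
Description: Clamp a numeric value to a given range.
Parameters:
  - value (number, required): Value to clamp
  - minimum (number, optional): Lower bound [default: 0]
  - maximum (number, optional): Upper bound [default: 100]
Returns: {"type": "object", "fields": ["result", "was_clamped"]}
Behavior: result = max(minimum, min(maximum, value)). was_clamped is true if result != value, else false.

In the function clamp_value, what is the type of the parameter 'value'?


The clamp_value spec declares:
  - value (number, required): Value to clamp
Type:
number


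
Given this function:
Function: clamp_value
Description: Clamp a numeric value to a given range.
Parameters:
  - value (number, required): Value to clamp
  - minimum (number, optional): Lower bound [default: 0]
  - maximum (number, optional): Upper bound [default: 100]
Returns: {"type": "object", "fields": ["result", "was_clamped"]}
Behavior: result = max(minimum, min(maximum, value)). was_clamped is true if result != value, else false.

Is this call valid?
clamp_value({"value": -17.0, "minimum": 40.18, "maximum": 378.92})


Checking all required parameters present and types match... All valid.
Valid


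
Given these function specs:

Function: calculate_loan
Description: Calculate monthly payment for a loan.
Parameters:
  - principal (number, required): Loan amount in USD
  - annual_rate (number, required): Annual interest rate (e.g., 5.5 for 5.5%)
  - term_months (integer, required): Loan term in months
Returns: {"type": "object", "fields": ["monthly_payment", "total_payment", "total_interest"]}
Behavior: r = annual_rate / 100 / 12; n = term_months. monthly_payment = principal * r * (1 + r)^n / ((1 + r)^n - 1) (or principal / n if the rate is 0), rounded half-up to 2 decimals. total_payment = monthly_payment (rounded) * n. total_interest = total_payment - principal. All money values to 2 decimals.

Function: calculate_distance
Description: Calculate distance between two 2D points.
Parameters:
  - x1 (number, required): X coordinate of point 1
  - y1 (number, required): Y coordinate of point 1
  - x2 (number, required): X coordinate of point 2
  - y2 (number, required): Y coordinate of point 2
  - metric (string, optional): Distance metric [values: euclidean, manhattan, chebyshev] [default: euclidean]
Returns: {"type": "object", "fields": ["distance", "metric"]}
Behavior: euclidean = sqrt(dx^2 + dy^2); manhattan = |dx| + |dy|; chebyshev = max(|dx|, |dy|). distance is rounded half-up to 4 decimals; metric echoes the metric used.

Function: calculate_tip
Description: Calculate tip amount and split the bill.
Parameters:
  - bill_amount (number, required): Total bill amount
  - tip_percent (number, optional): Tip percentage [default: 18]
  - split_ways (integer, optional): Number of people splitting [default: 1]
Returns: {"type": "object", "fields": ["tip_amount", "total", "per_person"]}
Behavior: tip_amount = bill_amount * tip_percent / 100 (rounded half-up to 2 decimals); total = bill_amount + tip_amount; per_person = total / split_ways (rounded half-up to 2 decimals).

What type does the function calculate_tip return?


The calculate_tip spec declares Returns: {"type": "object", "fields": ["tip_amount", "total", "per_person"]}
Type:
object


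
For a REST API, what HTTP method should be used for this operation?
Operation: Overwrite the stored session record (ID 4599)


GET = read, POST = create, PUT = update/replace, DELETE = remove
This operation is an update/replace.
PUT


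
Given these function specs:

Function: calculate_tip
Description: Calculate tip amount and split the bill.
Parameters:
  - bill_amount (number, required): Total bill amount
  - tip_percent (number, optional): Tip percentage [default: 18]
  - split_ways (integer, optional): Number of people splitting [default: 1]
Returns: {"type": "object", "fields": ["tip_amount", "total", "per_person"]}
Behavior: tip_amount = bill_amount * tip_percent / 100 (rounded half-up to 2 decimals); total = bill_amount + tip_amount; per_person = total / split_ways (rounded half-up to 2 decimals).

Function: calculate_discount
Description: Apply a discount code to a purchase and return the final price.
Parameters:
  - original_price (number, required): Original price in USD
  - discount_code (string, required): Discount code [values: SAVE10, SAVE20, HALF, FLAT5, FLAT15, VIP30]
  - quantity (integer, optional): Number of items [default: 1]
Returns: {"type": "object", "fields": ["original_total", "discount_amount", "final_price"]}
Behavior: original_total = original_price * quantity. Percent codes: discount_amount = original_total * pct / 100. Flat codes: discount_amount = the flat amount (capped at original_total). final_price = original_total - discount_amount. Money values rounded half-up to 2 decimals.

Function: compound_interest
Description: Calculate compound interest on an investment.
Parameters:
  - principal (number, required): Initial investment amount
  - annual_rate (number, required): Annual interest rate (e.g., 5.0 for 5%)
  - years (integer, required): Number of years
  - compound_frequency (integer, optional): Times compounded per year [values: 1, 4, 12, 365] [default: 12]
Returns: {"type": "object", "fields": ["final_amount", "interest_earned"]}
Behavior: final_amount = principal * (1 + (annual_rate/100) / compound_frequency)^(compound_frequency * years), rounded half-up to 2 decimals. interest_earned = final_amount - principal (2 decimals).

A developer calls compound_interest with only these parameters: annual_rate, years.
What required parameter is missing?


Required parameters: principal, annual_rate, years
Provided: annual_rate, years
Missing: principal
principal


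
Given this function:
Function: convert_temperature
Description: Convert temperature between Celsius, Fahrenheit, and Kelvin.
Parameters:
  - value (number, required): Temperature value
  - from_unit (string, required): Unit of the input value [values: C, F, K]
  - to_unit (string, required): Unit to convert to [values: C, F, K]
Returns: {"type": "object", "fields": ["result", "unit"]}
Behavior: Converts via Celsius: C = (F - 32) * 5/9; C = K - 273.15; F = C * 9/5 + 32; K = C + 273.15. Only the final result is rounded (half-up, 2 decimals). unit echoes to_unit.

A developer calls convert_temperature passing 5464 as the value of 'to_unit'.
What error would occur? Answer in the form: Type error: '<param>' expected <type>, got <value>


Spec: 'to_unit' is declared as string; 5464 is an integer.
Type error: 'to_unit' expected string, got 5464


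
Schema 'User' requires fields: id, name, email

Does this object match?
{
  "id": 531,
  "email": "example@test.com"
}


Checking required fields...
Missing: name
Invalid - missing required field 'name'


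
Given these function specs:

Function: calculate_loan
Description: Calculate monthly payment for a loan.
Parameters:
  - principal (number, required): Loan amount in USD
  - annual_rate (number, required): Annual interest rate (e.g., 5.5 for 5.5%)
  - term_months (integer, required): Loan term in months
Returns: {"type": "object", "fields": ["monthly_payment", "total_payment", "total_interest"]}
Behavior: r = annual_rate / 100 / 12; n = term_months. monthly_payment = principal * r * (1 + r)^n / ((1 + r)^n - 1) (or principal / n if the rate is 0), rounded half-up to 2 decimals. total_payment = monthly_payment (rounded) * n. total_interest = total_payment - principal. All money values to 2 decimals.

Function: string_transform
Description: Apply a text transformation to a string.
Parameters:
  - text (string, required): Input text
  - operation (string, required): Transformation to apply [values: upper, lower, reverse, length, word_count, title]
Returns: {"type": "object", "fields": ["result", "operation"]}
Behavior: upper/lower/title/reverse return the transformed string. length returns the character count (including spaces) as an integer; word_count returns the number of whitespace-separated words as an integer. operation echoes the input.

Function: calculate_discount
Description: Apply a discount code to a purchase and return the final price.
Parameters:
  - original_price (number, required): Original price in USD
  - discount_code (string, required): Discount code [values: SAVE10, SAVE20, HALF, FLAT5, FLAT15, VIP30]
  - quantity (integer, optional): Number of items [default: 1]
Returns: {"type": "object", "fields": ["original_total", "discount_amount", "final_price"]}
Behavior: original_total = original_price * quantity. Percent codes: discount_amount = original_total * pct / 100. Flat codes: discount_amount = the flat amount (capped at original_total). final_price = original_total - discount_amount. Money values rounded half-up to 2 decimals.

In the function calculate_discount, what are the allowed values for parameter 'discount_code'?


The calculate_discount spec declares:
  - discount_code (string, required): Discount code [values: SAVE10, SAVE20, HALF, FLAT5, FLAT15, VIP30]
Allowed values:
SAVE10, SAVE20, HALF, FLAT5, FLAT15, VIP30


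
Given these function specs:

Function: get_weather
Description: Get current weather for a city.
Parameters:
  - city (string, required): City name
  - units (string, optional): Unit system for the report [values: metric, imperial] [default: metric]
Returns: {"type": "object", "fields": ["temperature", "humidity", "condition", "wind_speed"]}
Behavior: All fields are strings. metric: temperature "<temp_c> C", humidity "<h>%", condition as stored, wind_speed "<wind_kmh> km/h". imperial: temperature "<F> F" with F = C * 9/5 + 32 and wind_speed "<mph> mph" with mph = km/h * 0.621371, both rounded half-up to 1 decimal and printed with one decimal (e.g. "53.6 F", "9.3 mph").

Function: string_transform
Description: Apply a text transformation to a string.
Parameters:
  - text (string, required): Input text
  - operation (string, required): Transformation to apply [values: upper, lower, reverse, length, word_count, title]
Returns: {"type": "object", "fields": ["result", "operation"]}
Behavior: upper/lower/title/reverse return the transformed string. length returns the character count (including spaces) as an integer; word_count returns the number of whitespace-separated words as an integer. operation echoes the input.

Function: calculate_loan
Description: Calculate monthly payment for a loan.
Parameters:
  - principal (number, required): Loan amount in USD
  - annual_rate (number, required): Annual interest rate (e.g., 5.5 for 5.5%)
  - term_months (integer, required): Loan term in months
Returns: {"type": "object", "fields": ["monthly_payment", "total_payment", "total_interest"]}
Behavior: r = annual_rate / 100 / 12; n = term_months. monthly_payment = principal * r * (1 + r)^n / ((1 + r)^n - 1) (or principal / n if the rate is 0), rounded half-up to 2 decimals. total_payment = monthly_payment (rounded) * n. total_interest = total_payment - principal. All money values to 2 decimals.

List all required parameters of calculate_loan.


Parameters of calculate_loan and their required/optional flag:
  principal: required
  annual_rate: required
  term_months: required
annual_rate, principal, term_months


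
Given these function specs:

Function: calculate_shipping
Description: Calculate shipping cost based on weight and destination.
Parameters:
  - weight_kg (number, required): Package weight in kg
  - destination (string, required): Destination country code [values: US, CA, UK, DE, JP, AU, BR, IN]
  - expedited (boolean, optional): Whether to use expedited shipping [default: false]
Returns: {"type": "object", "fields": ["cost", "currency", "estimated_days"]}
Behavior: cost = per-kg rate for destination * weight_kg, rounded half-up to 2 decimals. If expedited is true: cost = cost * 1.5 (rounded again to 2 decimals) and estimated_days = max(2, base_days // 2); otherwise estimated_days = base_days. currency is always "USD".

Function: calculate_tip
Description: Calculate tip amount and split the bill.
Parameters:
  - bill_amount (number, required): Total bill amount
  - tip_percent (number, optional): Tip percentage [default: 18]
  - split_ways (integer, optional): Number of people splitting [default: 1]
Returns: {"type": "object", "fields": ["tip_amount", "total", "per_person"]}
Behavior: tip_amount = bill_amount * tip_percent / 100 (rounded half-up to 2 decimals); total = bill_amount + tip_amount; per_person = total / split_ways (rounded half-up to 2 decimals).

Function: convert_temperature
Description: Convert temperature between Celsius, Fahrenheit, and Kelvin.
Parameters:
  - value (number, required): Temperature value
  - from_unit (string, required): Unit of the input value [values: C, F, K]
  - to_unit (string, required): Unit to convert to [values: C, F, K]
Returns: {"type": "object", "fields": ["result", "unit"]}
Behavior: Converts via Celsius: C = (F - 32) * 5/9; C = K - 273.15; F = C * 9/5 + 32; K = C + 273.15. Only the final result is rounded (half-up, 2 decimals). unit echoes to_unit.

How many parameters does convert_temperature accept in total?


Parameters of convert_temperature: value (required), from_unit (required), to_unit (required)
Total:
3


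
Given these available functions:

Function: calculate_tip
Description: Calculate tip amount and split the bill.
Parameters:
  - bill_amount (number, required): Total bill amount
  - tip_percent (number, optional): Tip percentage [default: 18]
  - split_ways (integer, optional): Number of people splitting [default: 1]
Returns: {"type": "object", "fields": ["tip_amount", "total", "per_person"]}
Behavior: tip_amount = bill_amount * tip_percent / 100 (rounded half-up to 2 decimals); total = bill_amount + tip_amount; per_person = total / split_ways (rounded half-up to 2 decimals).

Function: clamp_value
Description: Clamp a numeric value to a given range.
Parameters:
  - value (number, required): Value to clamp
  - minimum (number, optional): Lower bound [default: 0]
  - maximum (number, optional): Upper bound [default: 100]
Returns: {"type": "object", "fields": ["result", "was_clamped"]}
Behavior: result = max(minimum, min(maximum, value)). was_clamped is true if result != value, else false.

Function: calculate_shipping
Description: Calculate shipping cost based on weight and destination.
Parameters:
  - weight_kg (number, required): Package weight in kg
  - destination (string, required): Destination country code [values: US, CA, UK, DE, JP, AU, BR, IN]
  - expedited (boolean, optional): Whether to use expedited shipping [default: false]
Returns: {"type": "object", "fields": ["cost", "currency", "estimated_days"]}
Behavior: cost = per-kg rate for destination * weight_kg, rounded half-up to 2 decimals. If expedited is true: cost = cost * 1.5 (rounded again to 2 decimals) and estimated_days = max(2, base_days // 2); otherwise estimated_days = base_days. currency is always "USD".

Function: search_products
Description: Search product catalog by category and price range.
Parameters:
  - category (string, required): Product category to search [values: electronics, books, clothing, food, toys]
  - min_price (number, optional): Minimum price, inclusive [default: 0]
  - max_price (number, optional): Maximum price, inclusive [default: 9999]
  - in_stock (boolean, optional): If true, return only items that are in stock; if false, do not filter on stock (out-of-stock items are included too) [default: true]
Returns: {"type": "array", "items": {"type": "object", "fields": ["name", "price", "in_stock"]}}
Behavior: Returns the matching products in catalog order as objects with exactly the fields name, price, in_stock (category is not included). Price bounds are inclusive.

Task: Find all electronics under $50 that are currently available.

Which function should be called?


The task needs a function whose description is: Search product catalog by category and price range.
search_products


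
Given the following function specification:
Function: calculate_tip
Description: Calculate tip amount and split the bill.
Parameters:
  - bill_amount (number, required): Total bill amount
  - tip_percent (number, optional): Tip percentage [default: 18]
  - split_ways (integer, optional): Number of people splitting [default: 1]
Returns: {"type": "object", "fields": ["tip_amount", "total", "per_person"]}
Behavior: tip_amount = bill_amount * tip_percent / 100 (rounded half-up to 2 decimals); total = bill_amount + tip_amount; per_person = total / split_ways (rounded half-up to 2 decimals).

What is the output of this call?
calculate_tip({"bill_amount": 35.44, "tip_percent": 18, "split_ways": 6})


tip_amount = 35.44 * 18/100 = 6.3792 -> 6.38
total = 35.44 + 6.38 = 41.82
per_person = 41.82 / 6 = 6.97 -> 6.97
Output:
{"tip_amount": 6.38, "total": 41.82, "per_person": 6.97}


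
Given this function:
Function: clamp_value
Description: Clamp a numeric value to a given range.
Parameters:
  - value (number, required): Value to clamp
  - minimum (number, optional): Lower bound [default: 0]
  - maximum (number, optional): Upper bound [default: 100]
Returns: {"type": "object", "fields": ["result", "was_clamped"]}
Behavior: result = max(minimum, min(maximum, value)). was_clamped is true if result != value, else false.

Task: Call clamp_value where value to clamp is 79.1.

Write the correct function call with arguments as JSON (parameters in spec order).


Mapping each described value to its parameter name:
  'Value to clamp' -> value = 79.1
clamp_value({"value": 79.1})


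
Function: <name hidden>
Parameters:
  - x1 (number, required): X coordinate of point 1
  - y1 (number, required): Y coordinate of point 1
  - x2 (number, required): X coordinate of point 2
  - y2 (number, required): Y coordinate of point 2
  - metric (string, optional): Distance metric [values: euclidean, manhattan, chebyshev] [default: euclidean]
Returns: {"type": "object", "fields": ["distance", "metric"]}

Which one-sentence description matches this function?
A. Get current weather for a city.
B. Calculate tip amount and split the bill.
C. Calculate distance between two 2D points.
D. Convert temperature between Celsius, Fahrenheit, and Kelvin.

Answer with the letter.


Parameters x1, y1, x2, y2, metric and return ["distance", "metric"] fit: Calculate distance between two 2D points.
C


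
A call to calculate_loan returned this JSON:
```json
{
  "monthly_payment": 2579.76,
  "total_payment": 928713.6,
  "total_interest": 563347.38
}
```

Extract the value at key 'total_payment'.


928713.6


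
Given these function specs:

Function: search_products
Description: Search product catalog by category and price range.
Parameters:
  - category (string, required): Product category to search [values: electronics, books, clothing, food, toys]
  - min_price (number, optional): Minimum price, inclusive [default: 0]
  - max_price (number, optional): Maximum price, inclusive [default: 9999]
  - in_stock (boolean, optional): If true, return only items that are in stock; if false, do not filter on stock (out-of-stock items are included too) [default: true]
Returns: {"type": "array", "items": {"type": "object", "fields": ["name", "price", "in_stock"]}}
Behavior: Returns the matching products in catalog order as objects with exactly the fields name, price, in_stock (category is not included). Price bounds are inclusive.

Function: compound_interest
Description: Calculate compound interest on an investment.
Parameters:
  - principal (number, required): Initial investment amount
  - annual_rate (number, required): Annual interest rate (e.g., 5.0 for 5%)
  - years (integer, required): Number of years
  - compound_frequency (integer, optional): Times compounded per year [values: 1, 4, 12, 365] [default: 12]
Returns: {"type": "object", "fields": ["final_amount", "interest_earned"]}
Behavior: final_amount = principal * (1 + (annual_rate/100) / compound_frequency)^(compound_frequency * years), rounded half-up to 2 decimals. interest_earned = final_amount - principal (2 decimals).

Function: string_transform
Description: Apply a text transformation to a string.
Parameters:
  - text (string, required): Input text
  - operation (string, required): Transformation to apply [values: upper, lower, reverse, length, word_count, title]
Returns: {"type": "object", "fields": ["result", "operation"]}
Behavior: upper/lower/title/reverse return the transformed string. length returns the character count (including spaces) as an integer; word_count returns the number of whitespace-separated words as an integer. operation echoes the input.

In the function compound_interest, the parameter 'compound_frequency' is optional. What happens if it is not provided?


The compound_interest spec declares:
  - compound_frequency (integer, optional): Times compounded per year [values: 1, 4, 12, 365] [default: 12]
It defaults to 12


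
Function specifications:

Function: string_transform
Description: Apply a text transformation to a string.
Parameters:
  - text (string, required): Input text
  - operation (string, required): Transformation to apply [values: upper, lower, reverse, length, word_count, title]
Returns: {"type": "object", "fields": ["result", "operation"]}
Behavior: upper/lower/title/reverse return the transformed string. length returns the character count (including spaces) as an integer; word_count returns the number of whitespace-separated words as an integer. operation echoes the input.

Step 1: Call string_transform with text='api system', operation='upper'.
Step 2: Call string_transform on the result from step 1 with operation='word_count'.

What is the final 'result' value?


Step 1: string_transform(text='api system', operation='upper')
  -> result = 'API SYSTEM'
Step 2: string_transform(text='API SYSTEM', operation='word_count')
  words: API, SYSTEM -> 2
  -> result = 2
2


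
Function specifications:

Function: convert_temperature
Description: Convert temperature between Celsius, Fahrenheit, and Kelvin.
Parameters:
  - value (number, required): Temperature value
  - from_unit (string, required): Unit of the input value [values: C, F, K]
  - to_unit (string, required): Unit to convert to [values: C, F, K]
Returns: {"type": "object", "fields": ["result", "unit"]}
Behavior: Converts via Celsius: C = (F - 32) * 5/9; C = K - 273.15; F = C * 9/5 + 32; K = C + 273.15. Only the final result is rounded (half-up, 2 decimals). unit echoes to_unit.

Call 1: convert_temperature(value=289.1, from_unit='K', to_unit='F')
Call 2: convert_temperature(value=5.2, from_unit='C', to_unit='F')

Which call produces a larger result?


Call 1:
  To C: 289.1 - 273.15 = 15.95
  To F: 15.95 * 9/5 + 32 = 60.71
  Round to 2 decimals: 60.71
  -> 60.71 F
Call 2:
  Input already in C: 5.2
  To F: 5.2 * 9/5 + 32 = 41.36
  Round to 2 decimals: 41.36
  -> 41.36 F
Call 1 (60.71 F)


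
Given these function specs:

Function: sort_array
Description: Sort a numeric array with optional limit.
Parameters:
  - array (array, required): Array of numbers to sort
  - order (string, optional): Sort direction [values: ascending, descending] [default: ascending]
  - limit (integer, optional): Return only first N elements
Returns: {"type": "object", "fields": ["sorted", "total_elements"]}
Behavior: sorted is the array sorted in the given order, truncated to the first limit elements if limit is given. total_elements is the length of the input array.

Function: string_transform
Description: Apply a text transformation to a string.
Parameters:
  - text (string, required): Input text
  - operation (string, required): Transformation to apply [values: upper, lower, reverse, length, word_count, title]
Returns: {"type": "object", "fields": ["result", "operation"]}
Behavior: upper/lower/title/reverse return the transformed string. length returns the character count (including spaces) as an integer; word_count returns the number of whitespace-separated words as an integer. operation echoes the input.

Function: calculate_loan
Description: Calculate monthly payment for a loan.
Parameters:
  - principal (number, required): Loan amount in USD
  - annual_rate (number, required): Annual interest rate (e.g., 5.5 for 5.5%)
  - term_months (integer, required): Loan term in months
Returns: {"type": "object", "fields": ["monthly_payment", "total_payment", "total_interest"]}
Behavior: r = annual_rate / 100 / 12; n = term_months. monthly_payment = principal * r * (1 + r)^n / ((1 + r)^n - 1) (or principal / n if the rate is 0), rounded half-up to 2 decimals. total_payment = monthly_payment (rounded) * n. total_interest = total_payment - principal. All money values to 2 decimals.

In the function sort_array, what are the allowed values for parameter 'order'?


The sort_array spec declares:
  - order (string, optional): Sort direction [values: ascending, descending] [default: ascending]
Allowed values:
ascending, descending


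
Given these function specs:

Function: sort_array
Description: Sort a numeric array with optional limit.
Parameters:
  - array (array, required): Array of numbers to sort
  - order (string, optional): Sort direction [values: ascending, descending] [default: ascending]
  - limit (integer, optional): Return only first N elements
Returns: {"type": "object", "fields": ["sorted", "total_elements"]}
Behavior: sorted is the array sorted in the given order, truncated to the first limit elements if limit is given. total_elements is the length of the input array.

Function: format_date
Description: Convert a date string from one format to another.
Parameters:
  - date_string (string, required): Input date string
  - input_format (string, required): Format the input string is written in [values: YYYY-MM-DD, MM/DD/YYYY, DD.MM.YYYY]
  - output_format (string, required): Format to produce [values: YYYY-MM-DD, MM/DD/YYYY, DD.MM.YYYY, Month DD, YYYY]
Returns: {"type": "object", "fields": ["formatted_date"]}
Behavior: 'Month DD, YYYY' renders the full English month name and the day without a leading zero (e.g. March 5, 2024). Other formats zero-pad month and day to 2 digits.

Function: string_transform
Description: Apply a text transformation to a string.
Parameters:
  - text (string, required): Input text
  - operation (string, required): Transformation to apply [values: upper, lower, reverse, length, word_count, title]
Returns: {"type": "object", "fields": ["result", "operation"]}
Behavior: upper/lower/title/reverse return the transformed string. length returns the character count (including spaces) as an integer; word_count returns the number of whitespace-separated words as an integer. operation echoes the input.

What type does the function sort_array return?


The sort_array spec declares Returns: {"type": "object", "fields": ["sorted", "total_elements"]}
Type:
object


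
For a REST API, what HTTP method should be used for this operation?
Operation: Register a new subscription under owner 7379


GET = read, POST = create, PUT = update/replace, DELETE = remove
This operation is a create.
POST


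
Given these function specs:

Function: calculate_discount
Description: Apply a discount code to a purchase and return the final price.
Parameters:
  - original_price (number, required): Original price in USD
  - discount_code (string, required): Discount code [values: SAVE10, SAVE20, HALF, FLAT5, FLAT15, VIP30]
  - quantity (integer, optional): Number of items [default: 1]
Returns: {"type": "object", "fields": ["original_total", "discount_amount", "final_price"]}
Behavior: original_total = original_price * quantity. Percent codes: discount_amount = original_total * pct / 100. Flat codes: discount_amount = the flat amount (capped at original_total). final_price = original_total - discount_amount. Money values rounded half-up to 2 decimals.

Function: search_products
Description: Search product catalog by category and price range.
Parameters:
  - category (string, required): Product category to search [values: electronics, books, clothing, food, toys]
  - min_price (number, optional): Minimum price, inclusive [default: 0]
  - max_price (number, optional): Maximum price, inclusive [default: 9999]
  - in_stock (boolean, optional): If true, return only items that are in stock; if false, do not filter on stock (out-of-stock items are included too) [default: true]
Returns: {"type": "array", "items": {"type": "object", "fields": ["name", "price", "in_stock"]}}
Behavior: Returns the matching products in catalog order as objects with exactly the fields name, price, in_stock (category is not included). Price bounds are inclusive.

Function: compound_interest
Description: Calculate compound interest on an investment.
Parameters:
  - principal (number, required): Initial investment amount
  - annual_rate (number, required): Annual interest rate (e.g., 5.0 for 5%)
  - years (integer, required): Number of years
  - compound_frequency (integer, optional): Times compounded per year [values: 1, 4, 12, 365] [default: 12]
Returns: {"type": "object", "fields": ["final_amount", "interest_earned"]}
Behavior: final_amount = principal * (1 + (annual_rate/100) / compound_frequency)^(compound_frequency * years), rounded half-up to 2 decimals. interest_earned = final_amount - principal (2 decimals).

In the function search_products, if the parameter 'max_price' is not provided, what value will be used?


The search_products spec declares:
  - max_price (number, optional): Maximum price, inclusive [default: 9999]
Default:
9999


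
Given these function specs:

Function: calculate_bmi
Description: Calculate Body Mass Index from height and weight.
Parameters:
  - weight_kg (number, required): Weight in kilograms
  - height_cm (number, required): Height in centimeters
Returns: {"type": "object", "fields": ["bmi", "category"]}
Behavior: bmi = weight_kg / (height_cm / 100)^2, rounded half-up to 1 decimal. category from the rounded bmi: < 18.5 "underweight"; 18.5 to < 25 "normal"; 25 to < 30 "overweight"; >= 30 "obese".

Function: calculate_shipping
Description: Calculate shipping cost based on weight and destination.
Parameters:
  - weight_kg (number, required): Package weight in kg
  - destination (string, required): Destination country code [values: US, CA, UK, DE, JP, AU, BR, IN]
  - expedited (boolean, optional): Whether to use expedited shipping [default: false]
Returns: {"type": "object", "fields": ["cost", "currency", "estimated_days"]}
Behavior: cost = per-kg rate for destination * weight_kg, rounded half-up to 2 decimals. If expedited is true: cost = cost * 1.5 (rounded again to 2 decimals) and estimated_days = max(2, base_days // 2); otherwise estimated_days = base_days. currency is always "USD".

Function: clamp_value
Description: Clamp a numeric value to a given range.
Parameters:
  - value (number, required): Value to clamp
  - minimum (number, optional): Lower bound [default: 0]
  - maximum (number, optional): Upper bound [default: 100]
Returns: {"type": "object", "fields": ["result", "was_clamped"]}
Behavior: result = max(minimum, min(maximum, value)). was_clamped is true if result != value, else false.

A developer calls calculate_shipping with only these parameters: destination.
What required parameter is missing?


Required parameters: weight_kg, destination
Provided: destination
Missing: weight_kg
weight_kg


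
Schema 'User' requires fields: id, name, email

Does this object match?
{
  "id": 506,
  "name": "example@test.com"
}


Checking required fields...
Missing: email
Invalid - missing required field 'email'


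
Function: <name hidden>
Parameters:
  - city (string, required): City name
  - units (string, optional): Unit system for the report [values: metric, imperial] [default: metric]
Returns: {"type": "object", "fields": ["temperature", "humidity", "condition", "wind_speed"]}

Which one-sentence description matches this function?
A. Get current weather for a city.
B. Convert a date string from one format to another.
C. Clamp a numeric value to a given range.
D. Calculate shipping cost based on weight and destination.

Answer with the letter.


Parameters city, units and return ["temperature", "humidity", "condition", "wind_speed"] fit: Get current weather for a city.
A
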